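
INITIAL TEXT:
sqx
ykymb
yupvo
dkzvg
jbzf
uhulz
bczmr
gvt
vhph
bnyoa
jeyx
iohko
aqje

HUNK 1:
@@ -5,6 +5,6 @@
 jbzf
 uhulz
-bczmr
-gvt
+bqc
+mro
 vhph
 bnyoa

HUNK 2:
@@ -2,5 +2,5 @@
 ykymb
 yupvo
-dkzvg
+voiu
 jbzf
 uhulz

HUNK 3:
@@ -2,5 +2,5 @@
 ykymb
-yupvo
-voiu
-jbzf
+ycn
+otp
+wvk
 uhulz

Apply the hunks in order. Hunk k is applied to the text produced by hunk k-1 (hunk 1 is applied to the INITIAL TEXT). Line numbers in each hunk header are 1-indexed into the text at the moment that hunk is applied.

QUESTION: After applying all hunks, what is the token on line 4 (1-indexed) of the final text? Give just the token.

Hunk 1: at line 5 remove [bczmr,gvt] add [bqc,mro] -> 13 lines: sqx ykymb yupvo dkzvg jbzf uhulz bqc mro vhph bnyoa jeyx iohko aqje
Hunk 2: at line 2 remove [dkzvg] add [voiu] -> 13 lines: sqx ykymb yupvo voiu jbzf uhulz bqc mro vhph bnyoa jeyx iohko aqje
Hunk 3: at line 2 remove [yupvo,voiu,jbzf] add [ycn,otp,wvk] -> 13 lines: sqx ykymb ycn otp wvk uhulz bqc mro vhph bnyoa jeyx iohko aqje
Final line 4: otp

Answer: otp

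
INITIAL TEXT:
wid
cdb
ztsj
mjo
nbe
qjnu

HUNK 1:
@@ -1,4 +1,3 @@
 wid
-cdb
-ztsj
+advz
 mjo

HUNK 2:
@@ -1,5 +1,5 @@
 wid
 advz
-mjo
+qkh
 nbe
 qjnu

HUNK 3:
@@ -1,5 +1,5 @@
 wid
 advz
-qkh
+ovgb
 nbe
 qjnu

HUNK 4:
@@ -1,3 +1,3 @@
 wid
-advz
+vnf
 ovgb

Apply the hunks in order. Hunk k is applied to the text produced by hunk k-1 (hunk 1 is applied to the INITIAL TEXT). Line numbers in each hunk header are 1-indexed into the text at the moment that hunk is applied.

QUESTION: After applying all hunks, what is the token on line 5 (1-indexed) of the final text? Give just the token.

Hunk 1: at line 1 remove [cdb,ztsj] add [advz] -> 5 lines: wid advz mjo nbe qjnu
Hunk 2: at line 1 remove [mjo] add [qkh] -> 5 lines: wid advz qkh nbe qjnu
Hunk 3: at line 1 remove [qkh] add [ovgb] -> 5 lines: wid advz ovgb nbe qjnu
Hunk 4: at line 1 remove [advz] add [vnf] -> 5 lines: wid vnf ovgb nbe qjnu
Final line 5: qjnu

Answer: qjnu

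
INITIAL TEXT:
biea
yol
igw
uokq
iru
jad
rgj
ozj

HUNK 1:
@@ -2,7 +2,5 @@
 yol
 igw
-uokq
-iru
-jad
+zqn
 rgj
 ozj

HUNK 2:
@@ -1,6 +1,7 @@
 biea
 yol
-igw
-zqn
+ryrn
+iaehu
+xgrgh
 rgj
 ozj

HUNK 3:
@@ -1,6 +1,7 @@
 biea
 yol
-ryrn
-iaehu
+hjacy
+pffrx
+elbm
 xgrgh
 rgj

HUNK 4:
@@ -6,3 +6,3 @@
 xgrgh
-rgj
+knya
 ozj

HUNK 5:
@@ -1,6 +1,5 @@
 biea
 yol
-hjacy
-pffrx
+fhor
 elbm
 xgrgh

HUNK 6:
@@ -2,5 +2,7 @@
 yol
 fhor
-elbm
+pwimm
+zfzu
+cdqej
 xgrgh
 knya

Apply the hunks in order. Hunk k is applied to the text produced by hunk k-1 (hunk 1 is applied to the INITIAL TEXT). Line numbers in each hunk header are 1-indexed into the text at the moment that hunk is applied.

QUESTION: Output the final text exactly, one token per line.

Hunk 1: at line 2 remove [uokq,iru,jad] add [zqn] -> 6 lines: biea yol igw zqn rgj ozj
Hunk 2: at line 1 remove [igw,zqn] add [ryrn,iaehu,xgrgh] -> 7 lines: biea yol ryrn iaehu xgrgh rgj ozj
Hunk 3: at line 1 remove [ryrn,iaehu] add [hjacy,pffrx,elbm] -> 8 lines: biea yol hjacy pffrx elbm xgrgh rgj ozj
Hunk 4: at line 6 remove [rgj] add [knya] -> 8 lines: biea yol hjacy pffrx elbm xgrgh knya ozj
Hunk 5: at line 1 remove [hjacy,pffrx] add [fhor] -> 7 lines: biea yol fhor elbm xgrgh knya ozj
Hunk 6: at line 2 remove [elbm] add [pwimm,zfzu,cdqej] -> 9 lines: biea yol fhor pwimm zfzu cdqej xgrgh knya ozj

Answer: biea
yol
fhor
pwimm
zfzu
cdqej
xgrgh
knya
ozj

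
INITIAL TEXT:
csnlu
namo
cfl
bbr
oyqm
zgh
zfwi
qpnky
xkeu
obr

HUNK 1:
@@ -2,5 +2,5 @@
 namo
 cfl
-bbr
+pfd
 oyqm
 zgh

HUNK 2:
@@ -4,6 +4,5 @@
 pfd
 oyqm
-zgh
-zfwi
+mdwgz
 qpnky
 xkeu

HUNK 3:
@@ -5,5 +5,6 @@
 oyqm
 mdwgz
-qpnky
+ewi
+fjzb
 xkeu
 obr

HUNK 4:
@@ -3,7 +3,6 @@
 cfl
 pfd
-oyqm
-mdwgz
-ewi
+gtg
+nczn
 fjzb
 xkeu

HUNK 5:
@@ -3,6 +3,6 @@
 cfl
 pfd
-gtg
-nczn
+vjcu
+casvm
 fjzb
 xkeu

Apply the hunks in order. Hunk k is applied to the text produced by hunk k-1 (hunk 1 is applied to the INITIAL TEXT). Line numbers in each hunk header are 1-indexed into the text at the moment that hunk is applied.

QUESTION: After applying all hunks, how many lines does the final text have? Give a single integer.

Hunk 1: at line 2 remove [bbr] add [pfd] -> 10 lines: csnlu namo cfl pfd oyqm zgh zfwi qpnky xkeu obr
Hunk 2: at line 4 remove [zgh,zfwi] add [mdwgz] -> 9 lines: csnlu namo cfl pfd oyqm mdwgz qpnky xkeu obr
Hunk 3: at line 5 remove [qpnky] add [ewi,fjzb] -> 10 lines: csnlu namo cfl pfd oyqm mdwgz ewi fjzb xkeu obr
Hunk 4: at line 3 remove [oyqm,mdwgz,ewi] add [gtg,nczn] -> 9 lines: csnlu namo cfl pfd gtg nczn fjzb xkeu obr
Hunk 5: at line 3 remove [gtg,nczn] add [vjcu,casvm] -> 9 lines: csnlu namo cfl pfd vjcu casvm fjzb xkeu obr
Final line count: 9

Answer: 9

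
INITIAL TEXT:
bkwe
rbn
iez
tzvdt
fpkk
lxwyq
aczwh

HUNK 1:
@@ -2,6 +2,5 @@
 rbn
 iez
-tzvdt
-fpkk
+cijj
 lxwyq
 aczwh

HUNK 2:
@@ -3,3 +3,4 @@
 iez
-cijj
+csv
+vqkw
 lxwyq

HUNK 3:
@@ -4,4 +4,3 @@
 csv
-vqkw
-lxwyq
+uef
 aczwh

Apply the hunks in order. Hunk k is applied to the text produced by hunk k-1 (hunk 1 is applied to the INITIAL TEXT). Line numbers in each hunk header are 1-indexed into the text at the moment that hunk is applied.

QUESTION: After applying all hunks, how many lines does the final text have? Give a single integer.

Answer: 6

Derivation:
Hunk 1: at line 2 remove [tzvdt,fpkk] add [cijj] -> 6 lines: bkwe rbn iez cijj lxwyq aczwh
Hunk 2: at line 3 remove [cijj] add [csv,vqkw] -> 7 lines: bkwe rbn iez csv vqkw lxwyq aczwh
Hunk 3: at line 4 remove [vqkw,lxwyq] add [uef] -> 6 lines: bkwe rbn iez csv uef aczwh
Final line count: 6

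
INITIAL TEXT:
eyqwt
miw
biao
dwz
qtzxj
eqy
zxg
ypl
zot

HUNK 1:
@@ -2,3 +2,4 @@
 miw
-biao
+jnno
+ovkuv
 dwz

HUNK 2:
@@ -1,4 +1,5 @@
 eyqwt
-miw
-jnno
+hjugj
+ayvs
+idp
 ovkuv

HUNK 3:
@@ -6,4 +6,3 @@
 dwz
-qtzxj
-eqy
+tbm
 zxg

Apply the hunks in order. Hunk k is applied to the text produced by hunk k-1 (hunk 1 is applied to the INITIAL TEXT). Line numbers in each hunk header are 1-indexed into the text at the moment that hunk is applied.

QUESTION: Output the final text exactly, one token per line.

Answer: eyqwt
hjugj
ayvs
idp
ovkuv
dwz
tbm
zxg
ypl
zot

Derivation:
Hunk 1: at line 2 remove [biao] add [jnno,ovkuv] -> 10 lines: eyqwt miw jnno ovkuv dwz qtzxj eqy zxg ypl zot
Hunk 2: at line 1 remove [miw,jnno] add [hjugj,ayvs,idp] -> 11 lines: eyqwt hjugj ayvs idp ovkuv dwz qtzxj eqy zxg ypl zot
Hunk 3: at line 6 remove [qtzxj,eqy] add [tbm] -> 10 lines: eyqwt hjugj ayvs idp ovkuv dwz tbm zxg ypl zot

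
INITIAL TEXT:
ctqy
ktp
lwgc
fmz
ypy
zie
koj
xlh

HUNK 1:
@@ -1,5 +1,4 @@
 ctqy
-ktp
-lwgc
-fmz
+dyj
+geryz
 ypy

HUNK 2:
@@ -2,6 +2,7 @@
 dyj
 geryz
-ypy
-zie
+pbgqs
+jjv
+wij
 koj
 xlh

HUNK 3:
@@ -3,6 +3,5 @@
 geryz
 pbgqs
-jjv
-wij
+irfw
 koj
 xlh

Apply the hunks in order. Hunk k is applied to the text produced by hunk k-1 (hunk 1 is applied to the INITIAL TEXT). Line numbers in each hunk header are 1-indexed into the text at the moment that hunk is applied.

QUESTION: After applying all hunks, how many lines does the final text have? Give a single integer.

Hunk 1: at line 1 remove [ktp,lwgc,fmz] add [dyj,geryz] -> 7 lines: ctqy dyj geryz ypy zie koj xlh
Hunk 2: at line 2 remove [ypy,zie] add [pbgqs,jjv,wij] -> 8 lines: ctqy dyj geryz pbgqs jjv wij koj xlh
Hunk 3: at line 3 remove [jjv,wij] add [irfw] -> 7 lines: ctqy dyj geryz pbgqs irfw koj xlh
Final line count: 7

Answer: 7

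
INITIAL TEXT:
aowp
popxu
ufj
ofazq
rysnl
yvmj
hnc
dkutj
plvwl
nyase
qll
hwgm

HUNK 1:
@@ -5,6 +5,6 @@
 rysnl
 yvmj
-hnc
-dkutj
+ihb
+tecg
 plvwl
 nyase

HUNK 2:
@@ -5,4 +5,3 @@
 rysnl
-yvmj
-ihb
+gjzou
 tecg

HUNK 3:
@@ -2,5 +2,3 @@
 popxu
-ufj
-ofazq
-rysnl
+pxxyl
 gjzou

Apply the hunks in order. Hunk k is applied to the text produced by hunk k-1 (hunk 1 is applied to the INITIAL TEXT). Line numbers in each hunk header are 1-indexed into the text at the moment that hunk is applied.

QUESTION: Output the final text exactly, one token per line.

Answer: aowp
popxu
pxxyl
gjzou
tecg
plvwl
nyase
qll
hwgm

Derivation:
Hunk 1: at line 5 remove [hnc,dkutj] add [ihb,tecg] -> 12 lines: aowp popxu ufj ofazq rysnl yvmj ihb tecg plvwl nyase qll hwgm
Hunk 2: at line 5 remove [yvmj,ihb] add [gjzou] -> 11 lines: aowp popxu ufj ofazq rysnl gjzou tecg plvwl nyase qll hwgm
Hunk 3: at line 2 remove [ufj,ofazq,rysnl] add [pxxyl] -> 9 lines: aowp popxu pxxyl gjzou tecg plvwl nyase qll hwgm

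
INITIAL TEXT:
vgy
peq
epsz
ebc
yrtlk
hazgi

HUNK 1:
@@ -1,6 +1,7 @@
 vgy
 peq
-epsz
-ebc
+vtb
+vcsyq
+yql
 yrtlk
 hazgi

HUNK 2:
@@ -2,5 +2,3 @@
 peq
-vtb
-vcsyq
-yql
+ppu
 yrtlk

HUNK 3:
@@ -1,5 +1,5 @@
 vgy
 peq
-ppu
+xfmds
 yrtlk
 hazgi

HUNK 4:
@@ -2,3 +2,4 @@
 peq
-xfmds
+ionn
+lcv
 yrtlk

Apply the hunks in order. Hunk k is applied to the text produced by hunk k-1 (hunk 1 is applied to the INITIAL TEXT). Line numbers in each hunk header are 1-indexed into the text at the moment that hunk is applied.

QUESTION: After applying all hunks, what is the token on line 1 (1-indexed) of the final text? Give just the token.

Answer: vgy

Derivation:
Hunk 1: at line 1 remove [epsz,ebc] add [vtb,vcsyq,yql] -> 7 lines: vgy peq vtb vcsyq yql yrtlk hazgi
Hunk 2: at line 2 remove [vtb,vcsyq,yql] add [ppu] -> 5 lines: vgy peq ppu yrtlk hazgi
Hunk 3: at line 1 remove [ppu] add [xfmds] -> 5 lines: vgy peq xfmds yrtlk hazgi
Hunk 4: at line 2 remove [xfmds] add [ionn,lcv] -> 6 lines: vgy peq ionn lcv yrtlk hazgi
Final line 1: vgy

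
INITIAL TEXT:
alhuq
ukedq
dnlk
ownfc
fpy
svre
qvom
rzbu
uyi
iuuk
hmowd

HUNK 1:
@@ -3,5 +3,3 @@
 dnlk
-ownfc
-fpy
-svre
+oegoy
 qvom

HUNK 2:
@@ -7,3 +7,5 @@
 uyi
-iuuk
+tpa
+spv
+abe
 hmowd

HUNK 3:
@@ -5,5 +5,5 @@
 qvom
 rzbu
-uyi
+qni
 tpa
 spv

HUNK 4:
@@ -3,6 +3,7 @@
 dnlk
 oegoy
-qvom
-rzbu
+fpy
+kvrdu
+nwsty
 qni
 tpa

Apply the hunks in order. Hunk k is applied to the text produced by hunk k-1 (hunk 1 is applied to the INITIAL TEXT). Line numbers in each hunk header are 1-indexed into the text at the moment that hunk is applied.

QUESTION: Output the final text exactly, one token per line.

Answer: alhuq
ukedq
dnlk
oegoy
fpy
kvrdu
nwsty
qni
tpa
spv
abe
hmowd

Derivation:
Hunk 1: at line 3 remove [ownfc,fpy,svre] add [oegoy] -> 9 lines: alhuq ukedq dnlk oegoy qvom rzbu uyi iuuk hmowd
Hunk 2: at line 7 remove [iuuk] add [tpa,spv,abe] -> 11 lines: alhuq ukedq dnlk oegoy qvom rzbu uyi tpa spv abe hmowd
Hunk 3: at line 5 remove [uyi] add [qni] -> 11 lines: alhuq ukedq dnlk oegoy qvom rzbu qni tpa spv abe hmowd
Hunk 4: at line 3 remove [qvom,rzbu] add [fpy,kvrdu,nwsty] -> 12 lines: alhuq ukedq dnlk oegoy fpy kvrdu nwsty qni tpa spv abe hmowd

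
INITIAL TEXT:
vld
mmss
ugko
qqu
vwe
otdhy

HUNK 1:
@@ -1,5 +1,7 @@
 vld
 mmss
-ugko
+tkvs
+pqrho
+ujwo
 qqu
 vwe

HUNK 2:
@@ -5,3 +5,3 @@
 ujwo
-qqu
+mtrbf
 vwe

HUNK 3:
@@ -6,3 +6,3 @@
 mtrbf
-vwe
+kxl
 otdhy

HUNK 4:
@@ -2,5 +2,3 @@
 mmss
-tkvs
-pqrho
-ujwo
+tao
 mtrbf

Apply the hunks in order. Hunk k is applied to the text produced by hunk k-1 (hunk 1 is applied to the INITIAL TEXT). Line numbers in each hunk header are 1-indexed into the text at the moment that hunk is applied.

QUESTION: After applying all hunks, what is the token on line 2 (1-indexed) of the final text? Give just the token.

Answer: mmss

Derivation:
Hunk 1: at line 1 remove [ugko] add [tkvs,pqrho,ujwo] -> 8 lines: vld mmss tkvs pqrho ujwo qqu vwe otdhy
Hunk 2: at line 5 remove [qqu] add [mtrbf] -> 8 lines: vld mmss tkvs pqrho ujwo mtrbf vwe otdhy
Hunk 3: at line 6 remove [vwe] add [kxl] -> 8 lines: vld mmss tkvs pqrho ujwo mtrbf kxl otdhy
Hunk 4: at line 2 remove [tkvs,pqrho,ujwo] add [tao] -> 6 lines: vld mmss tao mtrbf kxl otdhy
Final line 2: mmss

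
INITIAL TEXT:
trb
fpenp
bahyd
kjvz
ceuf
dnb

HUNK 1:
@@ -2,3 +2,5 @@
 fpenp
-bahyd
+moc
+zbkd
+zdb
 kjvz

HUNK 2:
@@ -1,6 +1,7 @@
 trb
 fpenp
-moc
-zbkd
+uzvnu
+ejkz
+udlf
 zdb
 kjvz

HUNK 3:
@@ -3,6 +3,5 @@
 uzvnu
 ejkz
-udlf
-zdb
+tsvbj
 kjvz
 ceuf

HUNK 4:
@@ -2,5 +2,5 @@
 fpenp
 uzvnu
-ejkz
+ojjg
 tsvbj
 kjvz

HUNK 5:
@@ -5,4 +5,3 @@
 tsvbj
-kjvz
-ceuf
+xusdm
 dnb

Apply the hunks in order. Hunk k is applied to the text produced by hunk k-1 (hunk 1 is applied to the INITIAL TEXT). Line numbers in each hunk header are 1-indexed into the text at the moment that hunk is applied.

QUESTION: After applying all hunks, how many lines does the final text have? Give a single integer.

Hunk 1: at line 2 remove [bahyd] add [moc,zbkd,zdb] -> 8 lines: trb fpenp moc zbkd zdb kjvz ceuf dnb
Hunk 2: at line 1 remove [moc,zbkd] add [uzvnu,ejkz,udlf] -> 9 lines: trb fpenp uzvnu ejkz udlf zdb kjvz ceuf dnb
Hunk 3: at line 3 remove [udlf,zdb] add [tsvbj] -> 8 lines: trb fpenp uzvnu ejkz tsvbj kjvz ceuf dnb
Hunk 4: at line 2 remove [ejkz] add [ojjg] -> 8 lines: trb fpenp uzvnu ojjg tsvbj kjvz ceuf dnb
Hunk 5: at line 5 remove [kjvz,ceuf] add [xusdm] -> 7 lines: trb fpenp uzvnu ojjg tsvbj xusdm dnb
Final line count: 7

Answer: 7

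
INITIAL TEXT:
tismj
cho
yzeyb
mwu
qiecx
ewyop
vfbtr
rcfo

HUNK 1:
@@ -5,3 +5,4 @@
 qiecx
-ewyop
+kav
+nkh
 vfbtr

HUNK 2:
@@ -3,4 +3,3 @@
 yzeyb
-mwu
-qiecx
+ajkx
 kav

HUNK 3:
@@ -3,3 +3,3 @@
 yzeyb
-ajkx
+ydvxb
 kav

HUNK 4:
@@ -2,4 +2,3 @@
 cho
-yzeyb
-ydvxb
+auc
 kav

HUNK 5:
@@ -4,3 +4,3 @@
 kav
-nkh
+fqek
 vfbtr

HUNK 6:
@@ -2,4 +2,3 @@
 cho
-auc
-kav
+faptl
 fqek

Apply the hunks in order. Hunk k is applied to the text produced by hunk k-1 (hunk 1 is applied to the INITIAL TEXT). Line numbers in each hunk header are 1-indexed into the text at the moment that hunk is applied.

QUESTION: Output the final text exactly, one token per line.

Hunk 1: at line 5 remove [ewyop] add [kav,nkh] -> 9 lines: tismj cho yzeyb mwu qiecx kav nkh vfbtr rcfo
Hunk 2: at line 3 remove [mwu,qiecx] add [ajkx] -> 8 lines: tismj cho yzeyb ajkx kav nkh vfbtr rcfo
Hunk 3: at line 3 remove [ajkx] add [ydvxb] -> 8 lines: tismj cho yzeyb ydvxb kav nkh vfbtr rcfo
Hunk 4: at line 2 remove [yzeyb,ydvxb] add [auc] -> 7 lines: tismj cho auc kav nkh vfbtr rcfo
Hunk 5: at line 4 remove [nkh] add [fqek] -> 7 lines: tismj cho auc kav fqek vfbtr rcfo
Hunk 6: at line 2 remove [auc,kav] add [faptl] -> 6 lines: tismj cho faptl fqek vfbtr rcfo

Answer: tismj
cho
faptl
fqek
vfbtr
rcfo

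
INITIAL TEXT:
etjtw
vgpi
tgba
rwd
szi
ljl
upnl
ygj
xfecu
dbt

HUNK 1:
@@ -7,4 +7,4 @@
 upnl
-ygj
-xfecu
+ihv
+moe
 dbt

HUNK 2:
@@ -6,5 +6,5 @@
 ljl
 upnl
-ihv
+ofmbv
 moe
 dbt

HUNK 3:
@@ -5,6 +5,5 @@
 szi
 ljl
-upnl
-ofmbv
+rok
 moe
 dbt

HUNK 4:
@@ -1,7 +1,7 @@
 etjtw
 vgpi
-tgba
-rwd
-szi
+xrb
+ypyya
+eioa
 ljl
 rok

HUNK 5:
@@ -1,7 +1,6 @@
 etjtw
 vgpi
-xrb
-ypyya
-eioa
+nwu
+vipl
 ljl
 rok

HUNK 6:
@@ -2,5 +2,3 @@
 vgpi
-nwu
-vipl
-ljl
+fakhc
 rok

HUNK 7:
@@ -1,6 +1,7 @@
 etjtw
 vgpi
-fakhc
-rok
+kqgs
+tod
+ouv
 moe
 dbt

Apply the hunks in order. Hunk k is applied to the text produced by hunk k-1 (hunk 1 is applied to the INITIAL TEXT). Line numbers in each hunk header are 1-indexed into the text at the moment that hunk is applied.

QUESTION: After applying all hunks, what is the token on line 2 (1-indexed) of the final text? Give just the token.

Hunk 1: at line 7 remove [ygj,xfecu] add [ihv,moe] -> 10 lines: etjtw vgpi tgba rwd szi ljl upnl ihv moe dbt
Hunk 2: at line 6 remove [ihv] add [ofmbv] -> 10 lines: etjtw vgpi tgba rwd szi ljl upnl ofmbv moe dbt
Hunk 3: at line 5 remove [upnl,ofmbv] add [rok] -> 9 lines: etjtw vgpi tgba rwd szi ljl rok moe dbt
Hunk 4: at line 1 remove [tgba,rwd,szi] add [xrb,ypyya,eioa] -> 9 lines: etjtw vgpi xrb ypyya eioa ljl rok moe dbt
Hunk 5: at line 1 remove [xrb,ypyya,eioa] add [nwu,vipl] -> 8 lines: etjtw vgpi nwu vipl ljl rok moe dbt
Hunk 6: at line 2 remove [nwu,vipl,ljl] add [fakhc] -> 6 lines: etjtw vgpi fakhc rok moe dbt
Hunk 7: at line 1 remove [fakhc,rok] add [kqgs,tod,ouv] -> 7 lines: etjtw vgpi kqgs tod ouv moe dbt
Final line 2: vgpi

Answer: vgpi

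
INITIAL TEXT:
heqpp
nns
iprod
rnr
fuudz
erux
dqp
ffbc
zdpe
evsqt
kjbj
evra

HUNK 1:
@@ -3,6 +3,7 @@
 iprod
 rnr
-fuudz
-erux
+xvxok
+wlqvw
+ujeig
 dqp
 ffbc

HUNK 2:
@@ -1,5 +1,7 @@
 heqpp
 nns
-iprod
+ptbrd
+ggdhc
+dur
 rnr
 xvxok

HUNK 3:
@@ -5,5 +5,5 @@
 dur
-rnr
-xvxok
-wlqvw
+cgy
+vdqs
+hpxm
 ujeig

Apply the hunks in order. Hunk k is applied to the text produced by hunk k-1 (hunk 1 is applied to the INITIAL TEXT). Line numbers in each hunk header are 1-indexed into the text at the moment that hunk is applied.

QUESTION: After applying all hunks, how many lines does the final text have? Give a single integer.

Answer: 15

Derivation:
Hunk 1: at line 3 remove [fuudz,erux] add [xvxok,wlqvw,ujeig] -> 13 lines: heqpp nns iprod rnr xvxok wlqvw ujeig dqp ffbc zdpe evsqt kjbj evra
Hunk 2: at line 1 remove [iprod] add [ptbrd,ggdhc,dur] -> 15 lines: heqpp nns ptbrd ggdhc dur rnr xvxok wlqvw ujeig dqp ffbc zdpe evsqt kjbj evra
Hunk 3: at line 5 remove [rnr,xvxok,wlqvw] add [cgy,vdqs,hpxm] -> 15 lines: heqpp nns ptbrd ggdhc dur cgy vdqs hpxm ujeig dqp ffbc zdpe evsqt kjbj evra
Final line count: 15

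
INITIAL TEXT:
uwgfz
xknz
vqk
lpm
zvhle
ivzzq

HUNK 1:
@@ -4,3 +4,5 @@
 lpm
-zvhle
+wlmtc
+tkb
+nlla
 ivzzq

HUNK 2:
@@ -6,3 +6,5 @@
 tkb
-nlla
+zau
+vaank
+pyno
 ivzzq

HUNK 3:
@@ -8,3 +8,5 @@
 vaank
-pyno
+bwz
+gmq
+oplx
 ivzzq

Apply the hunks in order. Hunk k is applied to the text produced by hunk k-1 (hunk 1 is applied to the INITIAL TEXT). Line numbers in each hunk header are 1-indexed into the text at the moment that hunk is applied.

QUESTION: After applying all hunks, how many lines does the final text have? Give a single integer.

Hunk 1: at line 4 remove [zvhle] add [wlmtc,tkb,nlla] -> 8 lines: uwgfz xknz vqk lpm wlmtc tkb nlla ivzzq
Hunk 2: at line 6 remove [nlla] add [zau,vaank,pyno] -> 10 lines: uwgfz xknz vqk lpm wlmtc tkb zau vaank pyno ivzzq
Hunk 3: at line 8 remove [pyno] add [bwz,gmq,oplx] -> 12 lines: uwgfz xknz vqk lpm wlmtc tkb zau vaank bwz gmq oplx ivzzq
Final line count: 12

Answer: 12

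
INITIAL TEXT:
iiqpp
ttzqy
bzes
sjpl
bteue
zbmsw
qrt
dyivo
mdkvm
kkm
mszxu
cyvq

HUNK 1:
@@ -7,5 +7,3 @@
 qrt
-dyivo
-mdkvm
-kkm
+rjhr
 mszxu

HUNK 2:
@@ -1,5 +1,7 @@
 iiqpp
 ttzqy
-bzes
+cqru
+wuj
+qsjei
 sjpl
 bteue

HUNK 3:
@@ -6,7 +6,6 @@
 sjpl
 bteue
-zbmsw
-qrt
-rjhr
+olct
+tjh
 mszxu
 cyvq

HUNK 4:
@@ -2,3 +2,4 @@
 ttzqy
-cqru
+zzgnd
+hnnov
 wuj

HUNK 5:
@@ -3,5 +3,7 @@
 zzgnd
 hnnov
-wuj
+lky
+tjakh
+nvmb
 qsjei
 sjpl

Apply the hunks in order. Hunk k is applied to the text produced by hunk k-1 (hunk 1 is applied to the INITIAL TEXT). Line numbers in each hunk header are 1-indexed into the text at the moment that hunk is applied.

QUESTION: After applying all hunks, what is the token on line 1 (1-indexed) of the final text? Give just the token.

Answer: iiqpp

Derivation:
Hunk 1: at line 7 remove [dyivo,mdkvm,kkm] add [rjhr] -> 10 lines: iiqpp ttzqy bzes sjpl bteue zbmsw qrt rjhr mszxu cyvq
Hunk 2: at line 1 remove [bzes] add [cqru,wuj,qsjei] -> 12 lines: iiqpp ttzqy cqru wuj qsjei sjpl bteue zbmsw qrt rjhr mszxu cyvq
Hunk 3: at line 6 remove [zbmsw,qrt,rjhr] add [olct,tjh] -> 11 lines: iiqpp ttzqy cqru wuj qsjei sjpl bteue olct tjh mszxu cyvq
Hunk 4: at line 2 remove [cqru] add [zzgnd,hnnov] -> 12 lines: iiqpp ttzqy zzgnd hnnov wuj qsjei sjpl bteue olct tjh mszxu cyvq
Hunk 5: at line 3 remove [wuj] add [lky,tjakh,nvmb] -> 14 lines: iiqpp ttzqy zzgnd hnnov lky tjakh nvmb qsjei sjpl bteue olct tjh mszxu cyvq
Final line 1: iiqpp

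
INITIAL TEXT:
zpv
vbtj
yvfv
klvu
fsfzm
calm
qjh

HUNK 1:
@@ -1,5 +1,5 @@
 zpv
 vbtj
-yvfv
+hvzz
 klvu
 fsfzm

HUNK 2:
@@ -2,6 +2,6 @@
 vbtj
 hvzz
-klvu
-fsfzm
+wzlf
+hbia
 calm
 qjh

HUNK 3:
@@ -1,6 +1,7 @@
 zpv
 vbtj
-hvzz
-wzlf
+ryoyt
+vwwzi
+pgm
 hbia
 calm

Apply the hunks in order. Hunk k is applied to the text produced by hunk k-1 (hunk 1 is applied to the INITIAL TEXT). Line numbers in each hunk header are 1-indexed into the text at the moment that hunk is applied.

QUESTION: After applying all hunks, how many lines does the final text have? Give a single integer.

Answer: 8

Derivation:
Hunk 1: at line 1 remove [yvfv] add [hvzz] -> 7 lines: zpv vbtj hvzz klvu fsfzm calm qjh
Hunk 2: at line 2 remove [klvu,fsfzm] add [wzlf,hbia] -> 7 lines: zpv vbtj hvzz wzlf hbia calm qjh
Hunk 3: at line 1 remove [hvzz,wzlf] add [ryoyt,vwwzi,pgm] -> 8 lines: zpv vbtj ryoyt vwwzi pgm hbia calm qjh
Final line count: 8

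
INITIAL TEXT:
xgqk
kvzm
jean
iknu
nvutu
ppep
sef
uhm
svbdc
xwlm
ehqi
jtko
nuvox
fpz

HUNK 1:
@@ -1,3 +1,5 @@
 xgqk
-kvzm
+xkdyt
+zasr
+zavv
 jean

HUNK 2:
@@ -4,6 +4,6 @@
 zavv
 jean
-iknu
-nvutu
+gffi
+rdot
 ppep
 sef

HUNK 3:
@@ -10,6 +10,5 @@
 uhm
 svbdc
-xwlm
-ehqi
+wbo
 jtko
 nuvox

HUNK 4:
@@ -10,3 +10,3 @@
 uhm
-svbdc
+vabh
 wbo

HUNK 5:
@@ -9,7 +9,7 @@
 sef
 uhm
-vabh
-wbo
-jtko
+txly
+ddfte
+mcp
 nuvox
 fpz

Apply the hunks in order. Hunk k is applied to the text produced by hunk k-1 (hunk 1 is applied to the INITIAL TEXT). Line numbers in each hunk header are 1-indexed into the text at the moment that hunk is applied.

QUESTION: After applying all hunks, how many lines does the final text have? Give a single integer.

Hunk 1: at line 1 remove [kvzm] add [xkdyt,zasr,zavv] -> 16 lines: xgqk xkdyt zasr zavv jean iknu nvutu ppep sef uhm svbdc xwlm ehqi jtko nuvox fpz
Hunk 2: at line 4 remove [iknu,nvutu] add [gffi,rdot] -> 16 lines: xgqk xkdyt zasr zavv jean gffi rdot ppep sef uhm svbdc xwlm ehqi jtko nuvox fpz
Hunk 3: at line 10 remove [xwlm,ehqi] add [wbo] -> 15 lines: xgqk xkdyt zasr zavv jean gffi rdot ppep sef uhm svbdc wbo jtko nuvox fpz
Hunk 4: at line 10 remove [svbdc] add [vabh] -> 15 lines: xgqk xkdyt zasr zavv jean gffi rdot ppep sef uhm vabh wbo jtko nuvox fpz
Hunk 5: at line 9 remove [vabh,wbo,jtko] add [txly,ddfte,mcp] -> 15 lines: xgqk xkdyt zasr zavv jean gffi rdot ppep sef uhm txly ddfte mcp nuvox fpz
Final line count: 15

Answer: 15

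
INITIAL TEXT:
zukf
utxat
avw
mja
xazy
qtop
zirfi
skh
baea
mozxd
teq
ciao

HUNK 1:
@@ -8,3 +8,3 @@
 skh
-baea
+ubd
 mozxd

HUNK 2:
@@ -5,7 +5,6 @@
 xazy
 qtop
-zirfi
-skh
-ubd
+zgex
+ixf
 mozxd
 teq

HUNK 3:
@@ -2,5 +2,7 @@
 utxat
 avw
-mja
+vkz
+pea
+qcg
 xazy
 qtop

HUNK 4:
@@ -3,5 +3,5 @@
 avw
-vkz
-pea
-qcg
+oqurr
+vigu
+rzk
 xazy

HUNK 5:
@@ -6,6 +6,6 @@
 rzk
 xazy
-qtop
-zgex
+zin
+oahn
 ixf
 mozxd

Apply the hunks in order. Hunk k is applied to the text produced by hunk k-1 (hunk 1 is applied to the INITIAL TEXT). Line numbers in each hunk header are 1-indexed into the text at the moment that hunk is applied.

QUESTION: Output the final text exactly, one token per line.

Hunk 1: at line 8 remove [baea] add [ubd] -> 12 lines: zukf utxat avw mja xazy qtop zirfi skh ubd mozxd teq ciao
Hunk 2: at line 5 remove [zirfi,skh,ubd] add [zgex,ixf] -> 11 lines: zukf utxat avw mja xazy qtop zgex ixf mozxd teq ciao
Hunk 3: at line 2 remove [mja] add [vkz,pea,qcg] -> 13 lines: zukf utxat avw vkz pea qcg xazy qtop zgex ixf mozxd teq ciao
Hunk 4: at line 3 remove [vkz,pea,qcg] add [oqurr,vigu,rzk] -> 13 lines: zukf utxat avw oqurr vigu rzk xazy qtop zgex ixf mozxd teq ciao
Hunk 5: at line 6 remove [qtop,zgex] add [zin,oahn] -> 13 lines: zukf utxat avw oqurr vigu rzk xazy zin oahn ixf mozxd teq ciao

Answer: zukf
utxat
avw
oqurr
vigu
rzk
xazy
zin
oahn
ixf
mozxd
teq
ciao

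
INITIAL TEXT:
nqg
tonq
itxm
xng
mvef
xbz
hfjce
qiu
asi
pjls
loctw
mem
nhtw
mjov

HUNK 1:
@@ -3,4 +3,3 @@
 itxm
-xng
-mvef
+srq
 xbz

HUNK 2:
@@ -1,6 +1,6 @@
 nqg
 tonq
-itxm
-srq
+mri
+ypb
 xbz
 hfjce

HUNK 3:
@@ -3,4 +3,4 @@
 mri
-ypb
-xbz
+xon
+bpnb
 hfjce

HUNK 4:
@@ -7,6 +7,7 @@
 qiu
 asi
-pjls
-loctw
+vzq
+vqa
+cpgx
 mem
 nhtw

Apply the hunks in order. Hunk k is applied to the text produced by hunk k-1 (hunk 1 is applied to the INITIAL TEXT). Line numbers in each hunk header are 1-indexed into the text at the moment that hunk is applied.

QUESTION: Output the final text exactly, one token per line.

Answer: nqg
tonq
mri
xon
bpnb
hfjce
qiu
asi
vzq
vqa
cpgx
mem
nhtw
mjov

Derivation:
Hunk 1: at line 3 remove [xng,mvef] add [srq] -> 13 lines: nqg tonq itxm srq xbz hfjce qiu asi pjls loctw mem nhtw mjov
Hunk 2: at line 1 remove [itxm,srq] add [mri,ypb] -> 13 lines: nqg tonq mri ypb xbz hfjce qiu asi pjls loctw mem nhtw mjov
Hunk 3: at line 3 remove [ypb,xbz] add [xon,bpnb] -> 13 lines: nqg tonq mri xon bpnb hfjce qiu asi pjls loctw mem nhtw mjov
Hunk 4: at line 7 remove [pjls,loctw] add [vzq,vqa,cpgx] -> 14 lines: nqg tonq mri xon bpnb hfjce qiu asi vzq vqa cpgx mem nhtw mjov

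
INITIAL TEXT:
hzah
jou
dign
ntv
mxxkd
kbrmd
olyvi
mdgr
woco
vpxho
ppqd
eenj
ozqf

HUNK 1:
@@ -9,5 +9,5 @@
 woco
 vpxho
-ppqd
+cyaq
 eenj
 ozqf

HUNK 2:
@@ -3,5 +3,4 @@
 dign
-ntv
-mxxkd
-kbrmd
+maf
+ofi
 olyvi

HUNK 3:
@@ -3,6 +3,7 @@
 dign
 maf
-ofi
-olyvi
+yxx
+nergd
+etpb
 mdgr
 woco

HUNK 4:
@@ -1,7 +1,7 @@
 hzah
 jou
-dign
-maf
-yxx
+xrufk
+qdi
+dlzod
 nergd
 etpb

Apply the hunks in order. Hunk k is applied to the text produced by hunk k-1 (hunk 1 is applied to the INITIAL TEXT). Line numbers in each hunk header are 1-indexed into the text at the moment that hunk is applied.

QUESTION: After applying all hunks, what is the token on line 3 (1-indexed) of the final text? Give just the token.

Answer: xrufk

Derivation:
Hunk 1: at line 9 remove [ppqd] add [cyaq] -> 13 lines: hzah jou dign ntv mxxkd kbrmd olyvi mdgr woco vpxho cyaq eenj ozqf
Hunk 2: at line 3 remove [ntv,mxxkd,kbrmd] add [maf,ofi] -> 12 lines: hzah jou dign maf ofi olyvi mdgr woco vpxho cyaq eenj ozqf
Hunk 3: at line 3 remove [ofi,olyvi] add [yxx,nergd,etpb] -> 13 lines: hzah jou dign maf yxx nergd etpb mdgr woco vpxho cyaq eenj ozqf
Hunk 4: at line 1 remove [dign,maf,yxx] add [xrufk,qdi,dlzod] -> 13 lines: hzah jou xrufk qdi dlzod nergd etpb mdgr woco vpxho cyaq eenj ozqf
Final line 3: xrufk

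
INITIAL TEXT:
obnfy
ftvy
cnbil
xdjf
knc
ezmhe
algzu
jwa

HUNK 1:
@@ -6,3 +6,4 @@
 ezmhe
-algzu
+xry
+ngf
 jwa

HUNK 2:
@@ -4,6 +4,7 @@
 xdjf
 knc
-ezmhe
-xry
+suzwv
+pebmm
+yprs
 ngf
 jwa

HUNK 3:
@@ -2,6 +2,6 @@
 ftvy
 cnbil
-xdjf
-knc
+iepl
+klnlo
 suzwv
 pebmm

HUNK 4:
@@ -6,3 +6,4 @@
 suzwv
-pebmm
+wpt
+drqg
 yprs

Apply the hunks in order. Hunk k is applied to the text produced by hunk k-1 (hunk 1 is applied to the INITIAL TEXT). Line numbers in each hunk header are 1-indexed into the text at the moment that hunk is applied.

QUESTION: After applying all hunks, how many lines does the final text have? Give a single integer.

Hunk 1: at line 6 remove [algzu] add [xry,ngf] -> 9 lines: obnfy ftvy cnbil xdjf knc ezmhe xry ngf jwa
Hunk 2: at line 4 remove [ezmhe,xry] add [suzwv,pebmm,yprs] -> 10 lines: obnfy ftvy cnbil xdjf knc suzwv pebmm yprs ngf jwa
Hunk 3: at line 2 remove [xdjf,knc] add [iepl,klnlo] -> 10 lines: obnfy ftvy cnbil iepl klnlo suzwv pebmm yprs ngf jwa
Hunk 4: at line 6 remove [pebmm] add [wpt,drqg] -> 11 lines: obnfy ftvy cnbil iepl klnlo suzwv wpt drqg yprs ngf jwa
Final line count: 11

Answer: 11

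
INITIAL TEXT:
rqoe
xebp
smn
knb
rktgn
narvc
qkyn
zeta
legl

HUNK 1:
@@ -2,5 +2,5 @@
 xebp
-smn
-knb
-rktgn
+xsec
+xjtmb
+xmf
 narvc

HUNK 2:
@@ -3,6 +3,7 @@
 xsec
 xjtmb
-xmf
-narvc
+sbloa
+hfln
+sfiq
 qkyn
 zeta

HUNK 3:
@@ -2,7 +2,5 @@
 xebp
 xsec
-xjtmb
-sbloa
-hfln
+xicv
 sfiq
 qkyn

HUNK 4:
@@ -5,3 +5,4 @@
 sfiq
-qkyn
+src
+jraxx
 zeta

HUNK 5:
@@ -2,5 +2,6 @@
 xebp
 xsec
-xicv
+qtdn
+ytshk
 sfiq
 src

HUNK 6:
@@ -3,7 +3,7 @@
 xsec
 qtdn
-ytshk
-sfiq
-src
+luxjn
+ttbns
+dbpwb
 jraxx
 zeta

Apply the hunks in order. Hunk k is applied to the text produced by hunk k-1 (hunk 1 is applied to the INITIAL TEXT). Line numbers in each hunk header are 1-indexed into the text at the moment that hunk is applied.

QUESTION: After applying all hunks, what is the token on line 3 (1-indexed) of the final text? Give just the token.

Answer: xsec

Derivation:
Hunk 1: at line 2 remove [smn,knb,rktgn] add [xsec,xjtmb,xmf] -> 9 lines: rqoe xebp xsec xjtmb xmf narvc qkyn zeta legl
Hunk 2: at line 3 remove [xmf,narvc] add [sbloa,hfln,sfiq] -> 10 lines: rqoe xebp xsec xjtmb sbloa hfln sfiq qkyn zeta legl
Hunk 3: at line 2 remove [xjtmb,sbloa,hfln] add [xicv] -> 8 lines: rqoe xebp xsec xicv sfiq qkyn zeta legl
Hunk 4: at line 5 remove [qkyn] add [src,jraxx] -> 9 lines: rqoe xebp xsec xicv sfiq src jraxx zeta legl
Hunk 5: at line 2 remove [xicv] add [qtdn,ytshk] -> 10 lines: rqoe xebp xsec qtdn ytshk sfiq src jraxx zeta legl
Hunk 6: at line 3 remove [ytshk,sfiq,src] add [luxjn,ttbns,dbpwb] -> 10 lines: rqoe xebp xsec qtdn luxjn ttbns dbpwb jraxx zeta legl
Final line 3: xsec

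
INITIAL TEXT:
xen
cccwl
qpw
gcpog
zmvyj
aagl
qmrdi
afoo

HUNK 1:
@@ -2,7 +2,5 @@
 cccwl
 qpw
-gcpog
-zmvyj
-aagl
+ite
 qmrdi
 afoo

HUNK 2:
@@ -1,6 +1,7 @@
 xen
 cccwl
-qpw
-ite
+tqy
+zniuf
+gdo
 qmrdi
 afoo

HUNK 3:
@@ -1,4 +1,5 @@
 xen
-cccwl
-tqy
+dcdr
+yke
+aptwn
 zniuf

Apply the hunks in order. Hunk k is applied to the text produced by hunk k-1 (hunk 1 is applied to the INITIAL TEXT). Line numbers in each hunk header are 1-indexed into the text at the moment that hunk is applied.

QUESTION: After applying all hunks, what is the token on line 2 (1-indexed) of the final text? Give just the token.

Hunk 1: at line 2 remove [gcpog,zmvyj,aagl] add [ite] -> 6 lines: xen cccwl qpw ite qmrdi afoo
Hunk 2: at line 1 remove [qpw,ite] add [tqy,zniuf,gdo] -> 7 lines: xen cccwl tqy zniuf gdo qmrdi afoo
Hunk 3: at line 1 remove [cccwl,tqy] add [dcdr,yke,aptwn] -> 8 lines: xen dcdr yke aptwn zniuf gdo qmrdi afoo
Final line 2: dcdr

Answer: dcdr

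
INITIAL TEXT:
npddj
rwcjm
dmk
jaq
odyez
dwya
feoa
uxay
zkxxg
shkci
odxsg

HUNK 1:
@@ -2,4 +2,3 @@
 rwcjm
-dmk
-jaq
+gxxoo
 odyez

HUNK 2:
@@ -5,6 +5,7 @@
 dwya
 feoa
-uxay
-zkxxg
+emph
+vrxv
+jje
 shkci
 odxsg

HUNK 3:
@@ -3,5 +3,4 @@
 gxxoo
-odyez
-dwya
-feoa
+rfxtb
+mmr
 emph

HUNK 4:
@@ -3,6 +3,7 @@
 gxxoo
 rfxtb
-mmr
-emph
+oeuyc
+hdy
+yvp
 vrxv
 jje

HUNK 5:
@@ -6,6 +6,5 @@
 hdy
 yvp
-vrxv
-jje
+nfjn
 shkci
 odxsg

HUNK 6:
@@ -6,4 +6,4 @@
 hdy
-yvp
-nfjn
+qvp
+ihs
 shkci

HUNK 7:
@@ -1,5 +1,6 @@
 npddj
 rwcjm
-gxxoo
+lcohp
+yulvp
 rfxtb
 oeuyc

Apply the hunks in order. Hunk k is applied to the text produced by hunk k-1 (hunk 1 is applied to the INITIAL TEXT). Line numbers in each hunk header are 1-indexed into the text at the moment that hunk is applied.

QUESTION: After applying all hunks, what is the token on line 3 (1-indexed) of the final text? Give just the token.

Hunk 1: at line 2 remove [dmk,jaq] add [gxxoo] -> 10 lines: npddj rwcjm gxxoo odyez dwya feoa uxay zkxxg shkci odxsg
Hunk 2: at line 5 remove [uxay,zkxxg] add [emph,vrxv,jje] -> 11 lines: npddj rwcjm gxxoo odyez dwya feoa emph vrxv jje shkci odxsg
Hunk 3: at line 3 remove [odyez,dwya,feoa] add [rfxtb,mmr] -> 10 lines: npddj rwcjm gxxoo rfxtb mmr emph vrxv jje shkci odxsg
Hunk 4: at line 3 remove [mmr,emph] add [oeuyc,hdy,yvp] -> 11 lines: npddj rwcjm gxxoo rfxtb oeuyc hdy yvp vrxv jje shkci odxsg
Hunk 5: at line 6 remove [vrxv,jje] add [nfjn] -> 10 lines: npddj rwcjm gxxoo rfxtb oeuyc hdy yvp nfjn shkci odxsg
Hunk 6: at line 6 remove [yvp,nfjn] add [qvp,ihs] -> 10 lines: npddj rwcjm gxxoo rfxtb oeuyc hdy qvp ihs shkci odxsg
Hunk 7: at line 1 remove [gxxoo] add [lcohp,yulvp] -> 11 lines: npddj rwcjm lcohp yulvp rfxtb oeuyc hdy qvp ihs shkci odxsg
Final line 3: lcohp

Answer: lcohp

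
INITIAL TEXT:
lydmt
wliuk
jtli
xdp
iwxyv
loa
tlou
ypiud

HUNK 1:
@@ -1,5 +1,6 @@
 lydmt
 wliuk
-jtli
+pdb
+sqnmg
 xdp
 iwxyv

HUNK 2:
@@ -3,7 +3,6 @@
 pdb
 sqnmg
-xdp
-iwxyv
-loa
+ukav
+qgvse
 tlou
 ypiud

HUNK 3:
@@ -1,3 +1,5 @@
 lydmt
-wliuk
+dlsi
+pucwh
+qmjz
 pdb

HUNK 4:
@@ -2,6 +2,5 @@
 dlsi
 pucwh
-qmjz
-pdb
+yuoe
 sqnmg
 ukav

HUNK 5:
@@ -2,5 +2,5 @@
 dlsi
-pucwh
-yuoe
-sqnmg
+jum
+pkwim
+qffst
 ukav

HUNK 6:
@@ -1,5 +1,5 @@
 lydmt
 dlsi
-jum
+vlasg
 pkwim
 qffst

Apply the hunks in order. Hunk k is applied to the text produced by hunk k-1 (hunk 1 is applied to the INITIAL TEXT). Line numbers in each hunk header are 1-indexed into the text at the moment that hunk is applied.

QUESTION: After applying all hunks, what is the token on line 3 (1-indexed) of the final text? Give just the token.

Hunk 1: at line 1 remove [jtli] add [pdb,sqnmg] -> 9 lines: lydmt wliuk pdb sqnmg xdp iwxyv loa tlou ypiud
Hunk 2: at line 3 remove [xdp,iwxyv,loa] add [ukav,qgvse] -> 8 lines: lydmt wliuk pdb sqnmg ukav qgvse tlou ypiud
Hunk 3: at line 1 remove [wliuk] add [dlsi,pucwh,qmjz] -> 10 lines: lydmt dlsi pucwh qmjz pdb sqnmg ukav qgvse tlou ypiud
Hunk 4: at line 2 remove [qmjz,pdb] add [yuoe] -> 9 lines: lydmt dlsi pucwh yuoe sqnmg ukav qgvse tlou ypiud
Hunk 5: at line 2 remove [pucwh,yuoe,sqnmg] add [jum,pkwim,qffst] -> 9 lines: lydmt dlsi jum pkwim qffst ukav qgvse tlou ypiud
Hunk 6: at line 1 remove [jum] add [vlasg] -> 9 lines: lydmt dlsi vlasg pkwim qffst ukav qgvse tlou ypiud
Final line 3: vlasg

Answer: vlasg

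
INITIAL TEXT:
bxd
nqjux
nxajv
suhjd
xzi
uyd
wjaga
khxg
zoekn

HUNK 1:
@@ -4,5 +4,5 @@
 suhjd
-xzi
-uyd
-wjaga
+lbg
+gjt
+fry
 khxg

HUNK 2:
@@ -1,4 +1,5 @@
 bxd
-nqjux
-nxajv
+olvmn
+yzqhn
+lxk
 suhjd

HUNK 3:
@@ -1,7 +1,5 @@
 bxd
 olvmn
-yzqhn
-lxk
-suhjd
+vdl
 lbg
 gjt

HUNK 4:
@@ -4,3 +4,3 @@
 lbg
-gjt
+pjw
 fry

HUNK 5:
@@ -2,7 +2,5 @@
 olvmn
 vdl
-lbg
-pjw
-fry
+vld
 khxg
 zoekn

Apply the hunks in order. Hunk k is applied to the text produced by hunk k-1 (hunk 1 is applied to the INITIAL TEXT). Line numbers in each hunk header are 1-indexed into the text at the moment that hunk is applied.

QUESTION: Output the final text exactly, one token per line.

Answer: bxd
olvmn
vdl
vld
khxg
zoekn

Derivation:
Hunk 1: at line 4 remove [xzi,uyd,wjaga] add [lbg,gjt,fry] -> 9 lines: bxd nqjux nxajv suhjd lbg gjt fry khxg zoekn
Hunk 2: at line 1 remove [nqjux,nxajv] add [olvmn,yzqhn,lxk] -> 10 lines: bxd olvmn yzqhn lxk suhjd lbg gjt fry khxg zoekn
Hunk 3: at line 1 remove [yzqhn,lxk,suhjd] add [vdl] -> 8 lines: bxd olvmn vdl lbg gjt fry khxg zoekn
Hunk 4: at line 4 remove [gjt] add [pjw] -> 8 lines: bxd olvmn vdl lbg pjw fry khxg zoekn
Hunk 5: at line 2 remove [lbg,pjw,fry] add [vld] -> 6 lines: bxd olvmn vdl vld khxg zoekn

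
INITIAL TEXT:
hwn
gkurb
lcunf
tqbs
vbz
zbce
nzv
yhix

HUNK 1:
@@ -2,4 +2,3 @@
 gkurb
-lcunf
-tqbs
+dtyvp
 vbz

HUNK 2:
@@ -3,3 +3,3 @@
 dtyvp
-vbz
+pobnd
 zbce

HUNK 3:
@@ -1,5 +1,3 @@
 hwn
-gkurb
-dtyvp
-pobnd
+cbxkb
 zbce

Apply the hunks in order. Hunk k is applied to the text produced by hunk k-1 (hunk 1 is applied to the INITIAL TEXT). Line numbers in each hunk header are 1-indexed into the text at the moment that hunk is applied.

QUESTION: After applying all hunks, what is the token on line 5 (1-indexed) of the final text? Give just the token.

Hunk 1: at line 2 remove [lcunf,tqbs] add [dtyvp] -> 7 lines: hwn gkurb dtyvp vbz zbce nzv yhix
Hunk 2: at line 3 remove [vbz] add [pobnd] -> 7 lines: hwn gkurb dtyvp pobnd zbce nzv yhix
Hunk 3: at line 1 remove [gkurb,dtyvp,pobnd] add [cbxkb] -> 5 lines: hwn cbxkb zbce nzv yhix
Final line 5: yhix

Answer: yhix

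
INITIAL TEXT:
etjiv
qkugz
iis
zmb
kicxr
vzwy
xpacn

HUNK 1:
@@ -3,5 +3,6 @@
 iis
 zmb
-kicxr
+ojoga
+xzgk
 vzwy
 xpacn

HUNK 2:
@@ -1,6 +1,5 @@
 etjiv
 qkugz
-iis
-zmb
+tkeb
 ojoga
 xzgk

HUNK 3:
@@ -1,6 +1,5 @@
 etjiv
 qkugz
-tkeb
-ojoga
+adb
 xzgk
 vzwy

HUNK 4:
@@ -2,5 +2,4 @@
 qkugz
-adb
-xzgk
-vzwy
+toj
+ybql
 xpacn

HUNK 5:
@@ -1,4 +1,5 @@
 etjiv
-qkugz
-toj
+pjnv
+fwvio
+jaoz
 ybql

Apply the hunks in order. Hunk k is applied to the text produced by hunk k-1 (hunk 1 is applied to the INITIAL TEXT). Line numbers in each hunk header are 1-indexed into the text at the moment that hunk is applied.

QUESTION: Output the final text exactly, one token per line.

Hunk 1: at line 3 remove [kicxr] add [ojoga,xzgk] -> 8 lines: etjiv qkugz iis zmb ojoga xzgk vzwy xpacn
Hunk 2: at line 1 remove [iis,zmb] add [tkeb] -> 7 lines: etjiv qkugz tkeb ojoga xzgk vzwy xpacn
Hunk 3: at line 1 remove [tkeb,ojoga] add [adb] -> 6 lines: etjiv qkugz adb xzgk vzwy xpacn
Hunk 4: at line 2 remove [adb,xzgk,vzwy] add [toj,ybql] -> 5 lines: etjiv qkugz toj ybql xpacn
Hunk 5: at line 1 remove [qkugz,toj] add [pjnv,fwvio,jaoz] -> 6 lines: etjiv pjnv fwvio jaoz ybql xpacn

Answer: etjiv
pjnv
fwvio
jaoz
ybql
xpacn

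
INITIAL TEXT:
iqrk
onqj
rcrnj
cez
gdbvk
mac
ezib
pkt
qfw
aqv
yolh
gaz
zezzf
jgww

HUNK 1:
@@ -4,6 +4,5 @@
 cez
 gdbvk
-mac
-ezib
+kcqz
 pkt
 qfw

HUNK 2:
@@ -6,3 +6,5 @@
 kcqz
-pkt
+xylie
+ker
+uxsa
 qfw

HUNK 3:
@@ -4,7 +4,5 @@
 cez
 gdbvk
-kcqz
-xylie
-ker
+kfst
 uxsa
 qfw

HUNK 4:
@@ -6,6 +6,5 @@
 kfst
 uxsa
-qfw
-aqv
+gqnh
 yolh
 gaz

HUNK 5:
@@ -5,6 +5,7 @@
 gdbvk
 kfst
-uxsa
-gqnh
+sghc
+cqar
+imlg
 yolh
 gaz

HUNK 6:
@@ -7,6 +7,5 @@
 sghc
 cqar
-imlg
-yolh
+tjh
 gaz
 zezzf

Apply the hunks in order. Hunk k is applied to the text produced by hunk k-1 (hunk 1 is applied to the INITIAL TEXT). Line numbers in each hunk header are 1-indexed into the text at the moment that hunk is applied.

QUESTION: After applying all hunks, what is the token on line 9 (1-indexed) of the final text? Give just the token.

Answer: tjh

Derivation:
Hunk 1: at line 4 remove [mac,ezib] add [kcqz] -> 13 lines: iqrk onqj rcrnj cez gdbvk kcqz pkt qfw aqv yolh gaz zezzf jgww
Hunk 2: at line 6 remove [pkt] add [xylie,ker,uxsa] -> 15 lines: iqrk onqj rcrnj cez gdbvk kcqz xylie ker uxsa qfw aqv yolh gaz zezzf jgww
Hunk 3: at line 4 remove [kcqz,xylie,ker] add [kfst] -> 13 lines: iqrk onqj rcrnj cez gdbvk kfst uxsa qfw aqv yolh gaz zezzf jgww
Hunk 4: at line 6 remove [qfw,aqv] add [gqnh] -> 12 lines: iqrk onqj rcrnj cez gdbvk kfst uxsa gqnh yolh gaz zezzf jgww
Hunk 5: at line 5 remove [uxsa,gqnh] add [sghc,cqar,imlg] -> 13 lines: iqrk onqj rcrnj cez gdbvk kfst sghc cqar imlg yolh gaz zezzf jgww
Hunk 6: at line 7 remove [imlg,yolh] add [tjh] -> 12 lines: iqrk onqj rcrnj cez gdbvk kfst sghc cqar tjh gaz zezzf jgww
Final line 9: tjh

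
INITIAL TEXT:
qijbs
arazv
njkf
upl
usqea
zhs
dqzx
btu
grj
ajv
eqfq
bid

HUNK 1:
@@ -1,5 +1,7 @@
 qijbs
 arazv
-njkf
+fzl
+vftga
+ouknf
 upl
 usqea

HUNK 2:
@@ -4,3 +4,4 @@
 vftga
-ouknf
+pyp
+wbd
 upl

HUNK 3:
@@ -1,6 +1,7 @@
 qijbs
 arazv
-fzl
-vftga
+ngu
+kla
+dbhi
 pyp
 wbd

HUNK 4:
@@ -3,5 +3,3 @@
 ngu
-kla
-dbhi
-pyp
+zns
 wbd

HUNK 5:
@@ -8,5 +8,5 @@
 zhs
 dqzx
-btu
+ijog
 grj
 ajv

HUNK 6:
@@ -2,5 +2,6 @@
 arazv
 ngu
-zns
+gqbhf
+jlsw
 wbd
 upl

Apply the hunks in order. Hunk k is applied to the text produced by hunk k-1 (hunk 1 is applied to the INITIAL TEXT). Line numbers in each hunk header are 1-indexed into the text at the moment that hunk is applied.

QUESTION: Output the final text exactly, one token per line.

Answer: qijbs
arazv
ngu
gqbhf
jlsw
wbd
upl
usqea
zhs
dqzx
ijog
grj
ajv
eqfq
bid

Derivation:
Hunk 1: at line 1 remove [njkf] add [fzl,vftga,ouknf] -> 14 lines: qijbs arazv fzl vftga ouknf upl usqea zhs dqzx btu grj ajv eqfq bid
Hunk 2: at line 4 remove [ouknf] add [pyp,wbd] -> 15 lines: qijbs arazv fzl vftga pyp wbd upl usqea zhs dqzx btu grj ajv eqfq bid
Hunk 3: at line 1 remove [fzl,vftga] add [ngu,kla,dbhi] -> 16 lines: qijbs arazv ngu kla dbhi pyp wbd upl usqea zhs dqzx btu grj ajv eqfq bid
Hunk 4: at line 3 remove [kla,dbhi,pyp] add [zns] -> 14 lines: qijbs arazv ngu zns wbd upl usqea zhs dqzx btu grj ajv eqfq bid
Hunk 5: at line 8 remove [btu] add [ijog] -> 14 lines: qijbs arazv ngu zns wbd upl usqea zhs dqzx ijog grj ajv eqfq bid
Hunk 6: at line 2 remove [zns] add [gqbhf,jlsw] -> 15 lines: qijbs arazv ngu gqbhf jlsw wbd upl usqea zhs dqzx ijog grj ajv eqfq bid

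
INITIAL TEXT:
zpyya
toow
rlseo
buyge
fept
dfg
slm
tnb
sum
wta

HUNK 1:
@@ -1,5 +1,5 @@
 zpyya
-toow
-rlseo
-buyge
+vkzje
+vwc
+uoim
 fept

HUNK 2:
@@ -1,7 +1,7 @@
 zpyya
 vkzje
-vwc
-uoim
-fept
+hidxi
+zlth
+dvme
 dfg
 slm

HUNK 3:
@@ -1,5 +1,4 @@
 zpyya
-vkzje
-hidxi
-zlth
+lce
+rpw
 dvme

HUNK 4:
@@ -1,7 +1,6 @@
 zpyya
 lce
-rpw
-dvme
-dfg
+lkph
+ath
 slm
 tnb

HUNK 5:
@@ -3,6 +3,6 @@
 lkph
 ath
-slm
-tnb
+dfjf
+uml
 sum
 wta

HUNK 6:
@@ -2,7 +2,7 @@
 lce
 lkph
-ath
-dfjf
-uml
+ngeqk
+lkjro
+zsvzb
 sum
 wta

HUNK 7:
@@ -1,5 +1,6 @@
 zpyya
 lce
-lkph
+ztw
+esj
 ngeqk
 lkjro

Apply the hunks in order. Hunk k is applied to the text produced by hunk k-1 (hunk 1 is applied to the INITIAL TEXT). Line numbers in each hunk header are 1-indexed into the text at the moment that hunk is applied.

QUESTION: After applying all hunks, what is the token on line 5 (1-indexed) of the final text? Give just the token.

Answer: ngeqk

Derivation:
Hunk 1: at line 1 remove [toow,rlseo,buyge] add [vkzje,vwc,uoim] -> 10 lines: zpyya vkzje vwc uoim fept dfg slm tnb sum wta
Hunk 2: at line 1 remove [vwc,uoim,fept] add [hidxi,zlth,dvme] -> 10 lines: zpyya vkzje hidxi zlth dvme dfg slm tnb sum wta
Hunk 3: at line 1 remove [vkzje,hidxi,zlth] add [lce,rpw] -> 9 lines: zpyya lce rpw dvme dfg slm tnb sum wta
Hunk 4: at line 1 remove [rpw,dvme,dfg] add [lkph,ath] -> 8 lines: zpyya lce lkph ath slm tnb sum wta
Hunk 5: at line 3 remove [slm,tnb] add [dfjf,uml] -> 8 lines: zpyya lce lkph ath dfjf uml sum wta
Hunk 6: at line 2 remove [ath,dfjf,uml] add [ngeqk,lkjro,zsvzb] -> 8 lines: zpyya lce lkph ngeqk lkjro zsvzb sum wta
Hunk 7: at line 1 remove [lkph] add [ztw,esj] -> 9 lines: zpyya lce ztw esj ngeqk lkjro zsvzb sum wta
Final line 5: ngeqk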